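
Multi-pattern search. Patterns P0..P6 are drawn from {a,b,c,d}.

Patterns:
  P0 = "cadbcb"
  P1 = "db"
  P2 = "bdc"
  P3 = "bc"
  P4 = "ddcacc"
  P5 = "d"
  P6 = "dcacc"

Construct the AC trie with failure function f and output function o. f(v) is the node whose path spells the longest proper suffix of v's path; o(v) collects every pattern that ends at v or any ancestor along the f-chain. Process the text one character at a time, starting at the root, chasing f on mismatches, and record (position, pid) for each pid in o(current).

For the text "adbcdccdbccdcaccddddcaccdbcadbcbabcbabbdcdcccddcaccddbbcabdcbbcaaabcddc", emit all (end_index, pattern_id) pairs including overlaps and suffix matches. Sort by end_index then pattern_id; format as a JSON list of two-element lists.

Build:
Trie (insert patterns):
  n0 'ε': b→9 c→1 d→7
  n1 'c': a→2
  n2 'ca': d→3
  n3 'cad': b→4
  n4 'cadb': c→5
  n5 'cadbc': b→6
  n6 'cadbcb': ·  [P0 ends]
  n7 'd': b→8 c→18 d→13  [P5 ends]
  n8 'db': ·  [P1 ends]
  n9 'b': c→12 d→10
  n10 'bd': c→11
  n11 'bdc': ·  [P2 ends]
  n12 'bc': ·  [P3 ends]
  n13 'dd': c→14
  n14 'ddc': a→15
  n15 'ddca': c→16
  n16 'ddcac': c→17
  n17 'ddcacc': ·  [P4 ends]
  n18 'dc': a→19
  n19 'dca': c→20
  n20 'dcac': c→21
  n21 'dcacc': ·  [P6 ends]

BFS fail/out derivation:
  n1('c'): parent n0 fail=0; on 'c' 0 → fail=0;  out ∅∪∅=∅
  n7('d'): parent n0 fail=0; on 'd' 0 → fail=0;  out {5}∪∅={5}
  n9('b'): parent n0 fail=0; on 'b' 0 → fail=0;  out ∅∪∅=∅
  n2('ca'): parent n1 fail=0; on 'a' 0 → fail=0;  out ∅∪∅=∅
  n8('db'): parent n7 fail=0; on 'b' 0 → fail=9;  out {1}∪∅={1}
  n10('bd'): parent n9 fail=0; on 'd' 0 → fail=7;  out ∅∪{5}={5}
  n12('bc'): parent n9 fail=0; on 'c' 0 → fail=1;  out {3}∪∅={3}
  n13('dd'): parent n7 fail=0; on 'd' 0 → fail=7;  out ∅∪{5}={5}
  n18('dc'): parent n7 fail=0; on 'c' 0 → fail=1;  out ∅∪∅=∅
  n3('cad'): parent n2 fail=0; on 'd' 0 → fail=7;  out ∅∪{5}={5}
  n11('bdc'): parent n10 fail=7; on 'c' 7 → fail=18;  out {2}∪∅={2}
  n14('ddc'): parent n13 fail=7; on 'c' 7 → fail=18;  out ∅∪∅=∅
  n19('dca'): parent n18 fail=1; on 'a' 1 → fail=2;  out ∅∪∅=∅
  n4('cadb'): parent n3 fail=7; on 'b' 7 → fail=8;  out ∅∪{1}={1}
  n15('ddca'): parent n14 fail=18; on 'a' 18 → fail=19;  out ∅∪∅=∅
  n20('dcac'): parent n19 fail=2; on 'c' 2→0 → fail=1;  out ∅∪∅=∅
  n5('cadbc'): parent n4 fail=8; on 'c' 8→9 → fail=12;  out ∅∪{3}={3}
  n16('ddcac'): parent n15 fail=19; on 'c' 19 → fail=20;  out ∅∪∅=∅
  n21('dcacc'): parent n20 fail=1; on 'c' 1→0 → fail=1;  out {6}∪∅={6}
  n6('cadbcb'): parent n5 fail=12; on 'b' 12→1→0 → fail=9;  out {0}∪∅={0}
  n17('ddcacc'): parent n16 fail=20; on 'c' 20 → fail=21;  out {4}∪{6}={4,6}

Run:
i=0 'a': node 0→0
i=1 'd': node 0→7  emit P5@[1:1]
i=2 'b': node 7→8  emit P1@[1:2]
i=3 'c': node 8→12 (fail-walked)  emit P3@[2:3]
i=4 'd': node 12→7 (fail-walked)  emit P5@[4:4]
i=5 'c': node 7→18
i=6 'c': node 18→1 (fail-walked)
i=7 'd': node 1→7 (fail-walked)  emit P5@[7:7]
i=8 'b': node 7→8  emit P1@[7:8]
i=9 'c': node 8→12 (fail-walked)  emit P3@[8:9]
i=10 'c': node 12→1 (fail-walked)
i=11 'd': node 1→7 (fail-walked)  emit P5@[11:11]
i=12 'c': node 7→18
i=13 'a': node 18→19
i=14 'c': node 19→20
i=15 'c': node 20→21  emit P6@[11:15]
i=16 'd': node 21→7 (fail-walked)  emit P5@[16:16]
i=17 'd': node 7→13  emit P5@[17:17]
i=18 'd': node 13→13 (fail-walked)  emit P5@[18:18]
i=19 'd': node 13→13 (fail-walked)  emit P5@[19:19]
i=20 'c': node 13→14
i=21 'a': node 14→15
i=22 'c': node 15→16
i=23 'c': node 16→17  emit P4@[18:23],P6@[19:23]
i=24 'd': node 17→7 (fail-walked)  emit P5@[24:24]
i=25 'b': node 7→8  emit P1@[24:25]
i=26 'c': node 8→12 (fail-walked)  emit P3@[25:26]
i=27 'a': node 12→2 (fail-walked)
i=28 'd': node 2→3  emit P5@[28:28]
i=29 'b': node 3→4  emit P1@[28:29]
i=30 'c': node 4→5  emit P3@[29:30]
i=31 'b': node 5→6  emit P0@[26:31]
i=32 'a': node 6→0 (fail-walked)
i=33 'b': node 0→9
i=34 'c': node 9→12  emit P3@[33:34]
i=35 'b': node 12→9 (fail-walked)
i=36 'a': node 9→0 (fail-walked)
i=37 'b': node 0→9
i=38 'b': node 9→9 (fail-walked)
i=39 'd': node 9→10  emit P5@[39:39]
i=40 'c': node 10→11  emit P2@[38:40]
i=41 'd': node 11→7 (fail-walked)  emit P5@[41:41]
i=42 'c': node 7→18
i=43 'c': node 18→1 (fail-walked)
i=44 'c': node 1→1 (fail-walked)
i=45 'd': node 1→7 (fail-walked)  emit P5@[45:45]
i=46 'd': node 7→13  emit P5@[46:46]
i=47 'c': node 13→14
i=48 'a': node 14→15
i=49 'c': node 15→16
i=50 'c': node 16→17  emit P4@[45:50],P6@[46:50]
i=51 'd': node 17→7 (fail-walked)  emit P5@[51:51]
i=52 'd': node 7→13  emit P5@[52:52]
i=53 'b': node 13→8 (fail-walked)  emit P1@[52:53]
i=54 'b': node 8→9 (fail-walked)
i=55 'c': node 9→12  emit P3@[54:55]
i=56 'a': node 12→2 (fail-walked)
i=57 'b': node 2→9 (fail-walked)
i=58 'd': node 9→10  emit P5@[58:58]
i=59 'c': node 10→11  emit P2@[57:59]
i=60 'b': node 11→9 (fail-walked)
i=61 'b': node 9→9 (fail-walked)
i=62 'c': node 9→12  emit P3@[61:62]
i=63 'a': node 12→2 (fail-walked)
i=64 'a': node 2→0 (fail-walked)
i=65 'a': node 0→0
i=66 'b': node 0→9
i=67 'c': node 9→12  emit P3@[66:67]
i=68 'd': node 12→7 (fail-walked)  emit P5@[68:68]
i=69 'd': node 7→13  emit P5@[69:69]
i=70 'c': node 13→14

All matches (sorted): [[1,5],[2,1],[3,3],[4,5],[7,5],[8,1],[9,3],[11,5],[15,6],[16,5],[17,5],[18,5],[19,5],[23,4],[23,6],[24,5],[25,1],[26,3],[28,5],[29,1],[30,3],[31,0],[34,3],[39,5],[40,2],[41,5],[45,5],[46,5],[50,4],[50,6],[51,5],[52,5],[53,1],[55,3],[58,5],[59,2],[62,3],[67,3],[68,5],[69,5]]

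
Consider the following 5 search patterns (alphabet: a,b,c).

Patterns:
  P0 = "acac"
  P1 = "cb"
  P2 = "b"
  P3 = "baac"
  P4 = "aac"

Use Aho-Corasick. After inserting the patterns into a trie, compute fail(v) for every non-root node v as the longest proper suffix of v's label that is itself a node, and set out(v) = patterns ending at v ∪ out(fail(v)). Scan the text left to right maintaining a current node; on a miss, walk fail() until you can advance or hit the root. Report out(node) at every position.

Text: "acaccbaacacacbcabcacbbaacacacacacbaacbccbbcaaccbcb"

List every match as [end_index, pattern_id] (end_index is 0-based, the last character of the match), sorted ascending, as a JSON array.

Build:
Trie (insert patterns):
  n0 'ε': a→1 b→7 c→5
  n1 'a': a→11 c→2
  n2 'ac': a→3
  n3 'aca': c→4
  n4 'acac': ·  [P0 ends]
  n5 'c': b→6
  n6 'cb': ·  [P1 ends]
  n7 'b': a→8  [P2 ends]
  n8 'ba': a→9
  n9 'baa': c→10
  n10 'baac': ·  [P3 ends]
  n11 'aa': c→12
  n12 'aac': ·  [P4 ends]

BFS fail/out derivation:
  fail(1) 'a': from fail(0)=0 chase 'a': 0 ⇒ 0;  out=∅∪out(0)=∅
  fail(5) 'c': from fail(0)=0 chase 'c': 0 ⇒ 0;  out=∅∪out(0)=∅
  fail(7) 'b': from fail(0)=0 chase 'b': 0 ⇒ 0;  out={2}∪out(0)={2}
  fail(2) 'ac': from fail(1)=0 chase 'c': 0 ⇒ 5;  out=∅∪out(5)=∅
  fail(6) 'cb': from fail(5)=0 chase 'b': 0 ⇒ 7;  out={1}∪out(7)={1,2}
  fail(8) 'ba': from fail(7)=0 chase 'a': 0 ⇒ 1;  out=∅∪out(1)=∅
  fail(11) 'aa': from fail(1)=0 chase 'a': 0 ⇒ 1;  out=∅∪out(1)=∅
  fail(3) 'aca': from fail(2)=5 chase 'a': 5→0 ⇒ 1;  out=∅∪out(1)=∅
  fail(9) 'baa': from fail(8)=1 chase 'a': 1 ⇒ 11;  out=∅∪out(11)=∅
  fail(12) 'aac': from fail(11)=1 chase 'c': 1 ⇒ 2;  out={4}∪out(2)={4}
  fail(4) 'acac': from fail(3)=1 chase 'c': 1 ⇒ 2;  out={0}∪out(2)={0}
  fail(10) 'baac': from fail(9)=11 chase 'c': 11 ⇒ 12;  out={3}∪out(12)={3,4}

Text stream:
i=0 'a': node 0→1
i=1 'c': node 1→2
i=2 'a': node 2→3
i=3 'c': node 3→4  ** P0@[0:3]
i=4 'c': node 4→5 (via fail)
i=5 'b': node 5→6  ** P1@[4:5],P2@[5:5]
i=6 'a': node 6→8 (via fail)
i=7 'a': node 8→9
i=8 'c': node 9→10  ** P3@[5:8],P4@[6:8]
i=9 'a': node 10→3 (via fail)
i=10 'c': node 3→4  ** P0@[7:10]
i=11 'a': node 4→3 (via fail)
i=12 'c': node 3→4  ** P0@[9:12]
i=13 'b': node 4→6 (via fail)  ** P1@[12:13],P2@[13:13]
i=14 'c': node 6→5 (via fail)
i=15 'a': node 5→1 (via fail)
i=16 'b': node 1→7 (via fail)  ** P2@[16:16]
i=17 'c': node 7→5 (via fail)
i=18 'a': node 5→1 (via fail)
i=19 'c': node 1→2
i=20 'b': node 2→6 (via fail)  ** P1@[19:20],P2@[20:20]
i=21 'b': node 6→7 (via fail)  ** P2@[21:21]
i=22 'a': node 7→8
i=23 'a': node 8→9
i=24 'c': node 9→10  ** P3@[21:24],P4@[22:24]
i=25 'a': node 10→3 (via fail)
i=26 'c': node 3→4  ** P0@[23:26]
i=27 'a': node 4→3 (via fail)
i=28 'c': node 3→4  ** P0@[25:28]
i=29 'a': node 4→3 (via fail)
i=30 'c': node 3→4  ** P0@[27:30]
i=31 'a': node 4→3 (via fail)
i=32 'c': node 3→4  ** P0@[29:32]
i=33 'b': node 4→6 (via fail)  ** P1@[32:33],P2@[33:33]
i=34 'a': node 6→8 (via fail)
i=35 'a': node 8→9
i=36 'c': node 9→10  ** P3@[33:36],P4@[34:36]
i=37 'b': node 10→6 (via fail)  ** P1@[36:37],P2@[37:37]
i=38 'c': node 6→5 (via fail)
i=39 'c': node 5→5 (via fail)
i=40 'b': node 5→6  ** P1@[39:40],P2@[40:40]
i=41 'b': node 6→7 (via fail)  ** P2@[41:41]
i=42 'c': node 7→5 (via fail)
i=43 'a': node 5→1 (via fail)
i=44 'a': node 1→11
i=45 'c': node 11→12  ** P4@[43:45]
i=46 'c': node 12→5 (via fail)
i=47 'b': node 5→6  ** P1@[46:47],P2@[47:47]
i=48 'c': node 6→5 (via fail)
i=49 'b': node 5→6  ** P1@[48:49],P2@[49:49]

Matches: [[3,0],[5,1],[5,2],[8,3],[8,4],[10,0],[12,0],[13,1],[13,2],[16,2],[20,1],[20,2],[21,2],[24,3],[24,4],[26,0],[28,0],[30,0],[32,0],[33,1],[33,2],[36,3],[36,4],[37,1],[37,2],[40,1],[40,2],[41,2],[45,4],[47,1],[47,2],[49,1],[49,2]]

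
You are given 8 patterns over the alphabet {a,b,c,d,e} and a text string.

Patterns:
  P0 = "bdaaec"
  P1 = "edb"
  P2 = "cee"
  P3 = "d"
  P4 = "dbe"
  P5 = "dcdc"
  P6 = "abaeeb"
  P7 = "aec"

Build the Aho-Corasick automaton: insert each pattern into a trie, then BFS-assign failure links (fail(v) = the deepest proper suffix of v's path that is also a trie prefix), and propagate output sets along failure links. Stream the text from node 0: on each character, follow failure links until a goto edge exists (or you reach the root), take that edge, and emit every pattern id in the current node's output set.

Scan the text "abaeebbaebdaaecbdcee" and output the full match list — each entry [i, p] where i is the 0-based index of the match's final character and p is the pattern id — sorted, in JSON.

Build:
Trie (insert patterns):
  0='ε' goto a→19 b→1 c→10 d→13 e→7
  1='b' goto d→2
  2='bd' goto a→3
  3='bda' goto a→4
  4='bdaa' goto e→5
  5='bdaae' goto c→6
  6='bdaaec' goto ·  ←P0
  7='e' goto d→8
  8='ed' goto b→9
  9='edb' goto ·  ←P1
  10='c' goto e→11
  11='ce' goto e→12
  12='cee' goto ·  ←P2
  13='d' goto b→14 c→16  ←P3
  14='db' goto e→15
  15='dbe' goto ·  ←P4
  16='dc' goto d→17
  17='dcd' goto c→18
  18='dcdc' goto ·  ←P5
  19='a' goto b→20 e→25
  20='ab' goto a→21
  21='aba' goto e→22
  22='abae' goto e→23
  23='abaee' goto b→24
  24='abaeeb' goto ·  ←P6
  25='ae' goto c→26
  26='aec' goto ·  ←P7

Failure links (BFS by depth):
  n1('b'): parent n0 fail=0; on 'b' 0 → fail=0;  out ∅∪∅=∅
  n7('e'): parent n0 fail=0; on 'e' 0 → fail=0;  out ∅∪∅=∅
  n10('c'): parent n0 fail=0; on 'c' 0 → fail=0;  out ∅∪∅=∅
  n13('d'): parent n0 fail=0; on 'd' 0 → fail=0;  out {3}∪∅={3}
  n19('a'): parent n0 fail=0; on 'a' 0 → fail=0;  out ∅∪∅=∅
  n2('bd'): parent n1 fail=0; on 'd' 0 → fail=13;  out ∅∪{3}={3}
  n8('ed'): parent n7 fail=0; on 'd' 0 → fail=13;  out ∅∪{3}={3}
  n11('ce'): parent n10 fail=0; on 'e' 0 → fail=7;  out ∅∪∅=∅
  n14('db'): parent n13 fail=0; on 'b' 0 → fail=1;  out ∅∪∅=∅
  n16('dc'): parent n13 fail=0; on 'c' 0 → fail=10;  out ∅∪∅=∅
  n20('ab'): parent n19 fail=0; on 'b' 0 → fail=1;  out ∅∪∅=∅
  n25('ae'): parent n19 fail=0; on 'e' 0 → fail=7;  out ∅∪∅=∅
  n3('bda'): parent n2 fail=13; on 'a' 13→0 → fail=19;  out ∅∪∅=∅
  n9('edb'): parent n8 fail=13; on 'b' 13 → fail=14;  out {1}∪∅={1}
  n12('cee'): parent n11 fail=7; on 'e' 7→0 → fail=7;  out {2}∪∅={2}
  n15('dbe'): parent n14 fail=1; on 'e' 1→0 → fail=7;  out {4}∪∅={4}
  n17('dcd'): parent n16 fail=10; on 'd' 10→0 → fail=13;  out ∅∪{3}={3}
  n21('aba'): parent n20 fail=1; on 'a' 1→0 → fail=19;  out ∅∪∅=∅
  n26('aec'): parent n25 fail=7; on 'c' 7→0 → fail=10;  out {7}∪∅={7}
  n4('bdaa'): parent n3 fail=19; on 'a' 19→0 → fail=19;  out ∅∪∅=∅
  n18('dcdc'): parent n17 fail=13; on 'c' 13 → fail=16;  out {5}∪∅={5}
  n22('abae'): parent n21 fail=19; on 'e' 19 → fail=25;  out ∅∪∅=∅
  n5('bdaae'): parent n4 fail=19; on 'e' 19 → fail=25;  out ∅∪∅=∅
  n23('abaee'): parent n22 fail=25; on 'e' 25→7→0 → fail=7;  out ∅∪∅=∅
  n6('bdaaec'): parent n5 fail=25; on 'c' 25 → fail=26;  out {0}∪{7}={0,7}
  n24('abaeeb'): parent n23 fail=7; on 'b' 7→0 → fail=1;  out {6}∪∅={6}

Scan:
[0] read 'a'  n0⇒n19
[1] read 'b'  n19⇒n20
[2] read 'a'  n20⇒n21
[3] read 'e'  n21⇒n22
[4] read 'e'  n22⇒n23
[5] read 'b'  n23⇒n24  → match P6@[0:5]
[6] read 'b'  n24⇒n1 (fail-walked)
[7] read 'a'  n1⇒n19 (fail-walked)
[8] read 'e'  n19⇒n25
[9] read 'b'  n25⇒n1 (fail-walked)
[10] read 'd'  n1⇒n2  → match P3@[10:10]
[11] read 'a'  n2⇒n3
[12] read 'a'  n3⇒n4
[13] read 'e'  n4⇒n5
[14] read 'c'  n5⇒n6  → match P0@[9:14],P7@[12:14]
[15] read 'b'  n6⇒n1 (fail-walked)
[16] read 'd'  n1⇒n2  → match P3@[16:16]
[17] read 'c'  n2⇒n16 (fail-walked)
[18] read 'e'  n16⇒n11 (fail-walked)
[19] read 'e'  n11⇒n12  → match P2@[17:19]

All matches (sorted): [[5,6],[10,3],[14,0],[14,7],[16,3],[19,2]]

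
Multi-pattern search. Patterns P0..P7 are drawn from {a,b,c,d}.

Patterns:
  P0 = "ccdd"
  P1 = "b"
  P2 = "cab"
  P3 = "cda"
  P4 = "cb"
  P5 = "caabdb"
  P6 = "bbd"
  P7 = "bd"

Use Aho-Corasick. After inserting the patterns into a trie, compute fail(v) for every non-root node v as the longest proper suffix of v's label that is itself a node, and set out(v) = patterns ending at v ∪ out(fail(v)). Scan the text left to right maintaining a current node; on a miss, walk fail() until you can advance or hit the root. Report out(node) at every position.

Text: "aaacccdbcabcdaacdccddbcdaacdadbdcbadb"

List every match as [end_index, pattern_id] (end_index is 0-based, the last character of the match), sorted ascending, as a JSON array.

Build automaton:
Trie (insert patterns):
  n0 'ε': b→5 c→1
  n1 'c': a→6 b→10 c→2 d→8
  n2 'cc': d→3
  n3 'ccd': d→4
  n4 'ccdd': ·  ←P0
  n5 'b': b→15 d→17  ←P1
  n6 'ca': a→11 b→7
  n7 'cab': ·  ←P2
  n8 'cd': a→9
  n9 'cda': ·  ←P3
  n10 'cb': ·  ←P4
  n11 'caa': b→12
  n12 'caab': d→13
  n13 'caabd': b→14
  n14 'caabdb': ·  ←P5
  n15 'bb': d→16
  n16 'bbd': ·  ←P6
  n17 'bd': ·  ←P7

Failure links (BFS by depth):
  n1('c'): parent n0 fail=0; on 'c' 0 → fail=0;  out ∅∪∅=∅
  n5('b'): parent n0 fail=0; on 'b' 0 → fail=0;  out {1}∪∅={1}
  n2('cc'): parent n1 fail=0; on 'c' 0 → fail=1;  out ∅∪∅=∅
  n6('ca'): parent n1 fail=0; on 'a' 0 → fail=0;  out ∅∪∅=∅
  n8('cd'): parent n1 fail=0; on 'd' 0 → fail=0;  out ∅∪∅=∅
  n10('cb'): parent n1 fail=0; on 'b' 0 → fail=5;  out {4}∪{1}={1,4}
  n15('bb'): parent n5 fail=0; on 'b' 0 → fail=5;  out ∅∪{1}={1}
  n17('bd'): parent n5 fail=0; on 'd' 0 → fail=0;  out {7}∪∅={7}
  n3('ccd'): parent n2 fail=1; on 'd' 1 → fail=8;  out ∅∪∅=∅
  n7('cab'): parent n6 fail=0; on 'b' 0 → fail=5;  out {2}∪{1}={1,2}
  n9('cda'): parent n8 fail=0; on 'a' 0 → fail=0;  out {3}∪∅={3}
  n11('caa'): parent n6 fail=0; on 'a' 0 → fail=0;  out ∅∪∅=∅
  n16('bbd'): parent n15 fail=5; on 'd' 5 → fail=17;  out {6}∪{7}={6,7}
  n4('ccdd'): parent n3 fail=8; on 'd' 8→0 → fail=0;  out {0}∪∅={0}
  n12('caab'): parent n11 fail=0; on 'b' 0 → fail=5;  out ∅∪{1}={1}
  n13('caabd'): parent n12 fail=5; on 'd' 5 → fail=17;  out ∅∪{7}={7}
  n14('caabdb'): parent n13 fail=17; on 'b' 17→0 → fail=5;  out {5}∪{1}={1,5}

Text stream:
i=0 'a': node 0→0
i=1 'a': node 0→0
i=2 'a': node 0→0
i=3 'c': node 0→1
i=4 'c': node 1→2
i=5 'c': node 2→2 ·f
i=6 'd': node 2→3
i=7 'b': node 3→5 ·f  emit P1@[7:7]
i=8 'c': node 5→1 ·f
i=9 'a': node 1→6
i=10 'b': node 6→7  emit P1@[10:10],P2@[8:10]
i=11 'c': node 7→1 ·f
i=12 'd': node 1→8
i=13 'a': node 8→9  emit P3@[11:13]
i=14 'a': node 9→0 ·f
i=15 'c': node 0→1
i=16 'd': node 1→8
i=17 'c': node 8→1 ·f
i=18 'c': node 1→2
i=19 'd': node 2→3
i=20 'd': node 3→4  emit P0@[17:20]
i=21 'b': node 4→5 ·f  emit P1@[21:21]
i=22 'c': node 5→1 ·f
i=23 'd': node 1→8
i=24 'a': node 8→9  emit P3@[22:24]
i=25 'a': node 9→0 ·f
i=26 'c': node 0→1
i=27 'd': node 1→8
i=28 'a': node 8→9  emit P3@[26:28]
i=29 'd': node 9→0 ·f
i=30 'b': node 0→5  emit P1@[30:30]
i=31 'd': node 5→17  emit P7@[30:31]
i=32 'c': node 17→1 ·f
i=33 'b': node 1→10  emit P1@[33:33],P4@[32:33]
i=34 'a': node 10→0 ·f
i=35 'd': node 0→0
i=36 'b': node 0→5  emit P1@[36:36]

Matches: [[7,1],[10,1],[10,2],[13,3],[20,0],[21,1],[24,3],[28,3],[30,1],[31,7],[33,1],[33,4],[36,1]]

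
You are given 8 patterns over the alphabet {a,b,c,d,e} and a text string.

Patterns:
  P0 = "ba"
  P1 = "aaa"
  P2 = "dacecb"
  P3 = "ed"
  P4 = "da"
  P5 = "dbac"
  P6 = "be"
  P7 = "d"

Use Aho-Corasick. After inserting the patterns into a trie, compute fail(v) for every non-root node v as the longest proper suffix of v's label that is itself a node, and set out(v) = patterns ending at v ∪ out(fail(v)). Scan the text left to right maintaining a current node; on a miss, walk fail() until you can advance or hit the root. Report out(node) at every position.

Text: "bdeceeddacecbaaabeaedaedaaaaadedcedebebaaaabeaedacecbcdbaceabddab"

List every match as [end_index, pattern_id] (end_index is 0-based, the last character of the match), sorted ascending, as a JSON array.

Build automaton:
Trie nodes:
  0='ε' goto a→3 b→1 d→6 e→12
  1='b' goto a→2 e→17
  2='ba' goto ·  [P0 ends]
  3='a' goto a→4
  4='aa' goto a→5
  5='aaa' goto ·  [P1 ends]
  6='d' goto a→7 b→14  [P7 ends]
  7='da' goto c→8  [P4 ends]
  8='dac' goto e→9
  9='dace' goto c→10
  10='dacec' goto b→11
  11='dacecb' goto ·  [P2 ends]
  12='e' goto d→13
  13='ed' goto ·  [P3 ends]
  14='db' goto a→15
  15='dba' goto c→16
  16='dbac' goto ·  [P5 ends]
  17='be' goto ·  [P6 ends]

BFS fail/out derivation:
  n1('b'): parent n0 fail=0; on 'b' 0 → fail=0;  out ∅∪∅=∅
  n3('a'): parent n0 fail=0; on 'a' 0 → fail=0;  out ∅∪∅=∅
  n6('d'): parent n0 fail=0; on 'd' 0 → fail=0;  out {7}∪∅={7}
  n12('e'): parent n0 fail=0; on 'e' 0 → fail=0;  out ∅∪∅=∅
  n2('ba'): parent n1 fail=0; on 'a' 0 → fail=3;  out {0}∪∅={0}
  n4('aa'): parent n3 fail=0; on 'a' 0 → fail=3;  out ∅∪∅=∅
  n7('da'): parent n6 fail=0; on 'a' 0 → fail=3;  out {4}∪∅={4}
  n13('ed'): parent n12 fail=0; on 'd' 0 → fail=6;  out {3}∪{7}={3,7}
  n14('db'): parent n6 fail=0; on 'b' 0 → fail=1;  out ∅∪∅=∅
  n17('be'): parent n1 fail=0; on 'e' 0 → fail=12;  out {6}∪∅={6}
  n5('aaa'): parent n4 fail=3; on 'a' 3 → fail=4;  out {1}∪∅={1}
  n8('dac'): parent n7 fail=3; on 'c' 3→0 → fail=0;  out ∅∪∅=∅
  n15('dba'): parent n14 fail=1; on 'a' 1 → fail=2;  out ∅∪{0}={0}
  n9('dace'): parent n8 fail=0; on 'e' 0 → fail=12;  out ∅∪∅=∅
  n16('dbac'): parent n15 fail=2; on 'c' 2→3→0 → fail=0;  out {5}∪∅={5}
  n10('dacec'): parent n9 fail=12; on 'c' 12→0 → fail=0;  out ∅∪∅=∅
  n11('dacecb'): parent n10 fail=0; on 'b' 0 → fail=1;  out {2}∪∅={2}

Text stream:
i=0 'b': node 0→1
i=1 'd': node 1→6 (via fail)  emit P7@[1:1]
i=2 'e': node 6→12 (via fail)
i=3 'c': node 12→0 (via fail)
i=4 'e': node 0→12
i=5 'e': node 12→12 (via fail)
i=6 'd': node 12→13  emit P3@[5:6],P7@[6:6]
i=7 'd': node 13→6 (via fail)  emit P7@[7:7]
i=8 'a': node 6→7  emit P4@[7:8]
i=9 'c': node 7→8
i=10 'e': node 8→9
i=11 'c': node 9→10
i=12 'b': node 10→11  emit P2@[7:12]
i=13 'a': node 11→2 (via fail)  emit P0@[12:13]
i=14 'a': node 2→4 (via fail)
i=15 'a': node 4→5  emit P1@[13:15]
i=16 'b': node 5→1 (via fail)
i=17 'e': node 1→17  emit P6@[16:17]
i=18 'a': node 17→3 (via fail)
i=19 'e': node 3→12 (via fail)
i=20 'd': node 12→13  emit P3@[19:20],P7@[20:20]
i=21 'a': node 13→7 (via fail)  emit P4@[20:21]
i=22 'e': node 7→12 (via fail)
i=23 'd': node 12→13  emit P3@[22:23],P7@[23:23]
i=24 'a': node 13→7 (via fail)  emit P4@[23:24]
i=25 'a': node 7→4 (via fail)
i=26 'a': node 4→5  emit P1@[24:26]
i=27 'a': node 5→5 (via fail)  emit P1@[25:27]
i=28 'a': node 5→5 (via fail)  emit P1@[26:28]
i=29 'd': node 5→6 (via fail)  emit P7@[29:29]
i=30 'e': node 6→12 (via fail)
i=31 'd': node 12→13  emit P3@[30:31],P7@[31:31]
i=32 'c': node 13→0 (via fail)
i=33 'e': node 0→12
i=34 'd': node 12→13  emit P3@[33:34],P7@[34:34]
i=35 'e': node 13→12 (via fail)
i=36 'b': node 12→1 (via fail)
i=37 'e': node 1→17  emit P6@[36:37]
i=38 'b': node 17→1 (via fail)
i=39 'a': node 1→2  emit P0@[38:39]
i=40 'a': node 2→4 (via fail)
i=41 'a': node 4→5  emit P1@[39:41]
i=42 'a': node 5→5 (via fail)  emit P1@[40:42]
i=43 'b': node 5→1 (via fail)
i=44 'e': node 1→17  emit P6@[43:44]
i=45 'a': node 17→3 (via fail)
i=46 'e': node 3→12 (via fail)
i=47 'd': node 12→13  emit P3@[46:47],P7@[47:47]
i=48 'a': node 13→7 (via fail)  emit P4@[47:48]
i=49 'c': node 7→8
i=50 'e': node 8→9
i=51 'c': node 9→10
i=52 'b': node 10→11  emit P2@[47:52]
i=53 'c': node 11→0 (via fail)
i=54 'd': node 0→6  emit P7@[54:54]
i=55 'b': node 6→14
i=56 'a': node 14→15  emit P0@[55:56]
i=57 'c': node 15→16  emit P5@[54:57]
i=58 'e': node 16→12 (via fail)
i=59 'a': node 12→3 (via fail)
i=60 'b': node 3→1 (via fail)
i=61 'd': node 1→6 (via fail)  emit P7@[61:61]
i=62 'd': node 6→6 (via fail)  emit P7@[62:62]
i=63 'a': node 6→7  emit P4@[62:63]
i=64 'b': node 7→1 (via fail)

Matches: [[1,7],[6,3],[6,7],[7,7],[8,4],[12,2],[13,0],[15,1],[17,6],[20,3],[20,7],[21,4],[23,3],[23,7],[24,4],[26,1],[27,1],[28,1],[29,7],[31,3],[31,7],[34,3],[34,7],[37,6],[39,0],[41,1],[42,1],[44,6],[47,3],[47,7],[48,4],[52,2],[54,7],[56,0],[57,5],[61,7],[62,7],[63,4]]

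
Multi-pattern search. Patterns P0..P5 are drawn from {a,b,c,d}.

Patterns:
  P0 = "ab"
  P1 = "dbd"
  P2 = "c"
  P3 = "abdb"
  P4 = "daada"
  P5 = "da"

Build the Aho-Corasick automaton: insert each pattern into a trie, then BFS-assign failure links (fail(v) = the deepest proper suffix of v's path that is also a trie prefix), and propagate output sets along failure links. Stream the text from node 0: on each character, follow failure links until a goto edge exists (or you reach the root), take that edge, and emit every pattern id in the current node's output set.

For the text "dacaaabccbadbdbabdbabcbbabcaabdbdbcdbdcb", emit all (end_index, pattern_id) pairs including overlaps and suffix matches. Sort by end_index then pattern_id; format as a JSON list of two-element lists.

Construct AC machine:
Trie (insert patterns):
  n0 'ε': a→1 c→6 d→3
  n1 'a': b→2
  n2 'ab': d→7  [P0 ends]
  n3 'd': a→9 b→4
  n4 'db': d→5
  n5 'dbd': ·  [P1 ends]
  n6 'c': ·  [P2 ends]
  n7 'abd': b→8
  n8 'abdb': ·  [P3 ends]
  n9 'da': a→10  [P5 ends]
  n10 'daa': d→11
  n11 'daad': a→12
  n12 'daada': ·  [P4 ends]

Failure links (BFS by depth):
  fail(1) 'a': from fail(0)=0 chase 'a': 0 ⇒ 0;  out=∅∪out(0)=∅
  fail(3) 'd': from fail(0)=0 chase 'd': 0 ⇒ 0;  out=∅∪out(0)=∅
  fail(6) 'c': from fail(0)=0 chase 'c': 0 ⇒ 0;  out={2}∪out(0)={2}
  fail(2) 'ab': from fail(1)=0 chase 'b': 0 ⇒ 0;  out={0}∪out(0)={0}
  fail(4) 'db': from fail(3)=0 chase 'b': 0 ⇒ 0;  out=∅∪out(0)=∅
  fail(9) 'da': from fail(3)=0 chase 'a': 0 ⇒ 1;  out={5}∪out(1)={5}
  fail(5) 'dbd': from fail(4)=0 chase 'd': 0 ⇒ 3;  out={1}∪out(3)={1}
  fail(7) 'abd': from fail(2)=0 chase 'd': 0 ⇒ 3;  out=∅∪out(3)=∅
  fail(10) 'daa': from fail(9)=1 chase 'a': 1→0 ⇒ 1;  out=∅∪out(1)=∅
  fail(8) 'abdb': from fail(7)=3 chase 'b': 3 ⇒ 4;  out={3}∪out(4)={3}
  fail(11) 'daad': from fail(10)=1 chase 'd': 1→0 ⇒ 3;  out=∅∪out(3)=∅
  fail(12) 'daada': from fail(11)=3 chase 'a': 3 ⇒ 9;  out={4}∪out(9)={4,5}

Scan:
[0] read 'd'  n0⇒n3
[1] read 'a'  n3⇒n9  ** P5@[0:1]
[2] read 'c'  n9⇒n6 (fail-walked)  ** P2@[2:2]
[3] read 'a'  n6⇒n1 (fail-walked)
[4] read 'a'  n1⇒n1 (fail-walked)
[5] read 'a'  n1⇒n1 (fail-walked)
[6] read 'b'  n1⇒n2  ** P0@[5:6]
[7] read 'c'  n2⇒n6 (fail-walked)  ** P2@[7:7]
[8] read 'c'  n6⇒n6 (fail-walked)  ** P2@[8:8]
[9] read 'b'  n6⇒n0 (fail-walked)
[10] read 'a'  n0⇒n1
[11] read 'd'  n1⇒n3 (fail-walked)
[12] read 'b'  n3⇒n4
[13] read 'd'  n4⇒n5  ** P1@[11:13]
[14] read 'b'  n5⇒n4 (fail-walked)
[15] read 'a'  n4⇒n1 (fail-walked)
[16] read 'b'  n1⇒n2  ** P0@[15:16]
[17] read 'd'  n2⇒n7
[18] read 'b'  n7⇒n8  ** P3@[15:18]
[19] read 'a'  n8⇒n1 (fail-walked)
[20] read 'b'  n1⇒n2  ** P0@[19:20]
[21] read 'c'  n2⇒n6 (fail-walked)  ** P2@[21:21]
[22] read 'b'  n6⇒n0 (fail-walked)
[23] read 'b'  n0⇒n0
[24] read 'a'  n0⇒n1
[25] read 'b'  n1⇒n2  ** P0@[24:25]
[26] read 'c'  n2⇒n6 (fail-walked)  ** P2@[26:26]
[27] read 'a'  n6⇒n1 (fail-walked)
[28] read 'a'  n1⇒n1 (fail-walked)
[29] read 'b'  n1⇒n2  ** P0@[28:29]
[30] read 'd'  n2⇒n7
[31] read 'b'  n7⇒n8  ** P3@[28:31]
[32] read 'd'  n8⇒n5 (fail-walked)  ** P1@[30:32]
[33] read 'b'  n5⇒n4 (fail-walked)
[34] read 'c'  n4⇒n6 (fail-walked)  ** P2@[34:34]
[35] read 'd'  n6⇒n3 (fail-walked)
[36] read 'b'  n3⇒n4
[37] read 'd'  n4⇒n5  ** P1@[35:37]
[38] read 'c'  n5⇒n6 (fail-walked)  ** P2@[38:38]
[39] read 'b'  n6⇒n0 (fail-walked)

Matches: [[1,5],[2,2],[6,0],[7,2],[8,2],[13,1],[16,0],[18,3],[20,0],[21,2],[25,0],[26,2],[29,0],[31,3],[32,1],[34,2],[37,1],[38,2]]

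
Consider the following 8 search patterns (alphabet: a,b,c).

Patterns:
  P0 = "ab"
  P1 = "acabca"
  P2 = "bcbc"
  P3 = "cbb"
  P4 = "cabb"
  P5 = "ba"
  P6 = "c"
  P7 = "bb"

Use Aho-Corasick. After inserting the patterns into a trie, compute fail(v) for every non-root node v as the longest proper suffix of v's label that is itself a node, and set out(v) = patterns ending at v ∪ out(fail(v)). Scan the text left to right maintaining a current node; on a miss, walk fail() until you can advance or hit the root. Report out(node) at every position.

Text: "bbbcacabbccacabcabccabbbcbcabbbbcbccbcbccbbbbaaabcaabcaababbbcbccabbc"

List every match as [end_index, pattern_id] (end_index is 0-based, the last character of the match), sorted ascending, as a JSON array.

Build:
Trie (insert patterns):
  0='ε' goto a→1 b→8 c→12
  1='a' goto b→2 c→3
  2='ab' goto ·  ←P0
  3='ac' goto a→4
  4='aca' goto b→5
  5='acab' goto c→6
  6='acabc' goto a→7
  7='acabca' goto ·  ←P1
  8='b' goto a→18 b→19 c→9
  9='bc' goto b→10
  10='bcb' goto c→11
  11='bcbc' goto ·  ←P2
  12='c' goto a→15 b→13  ←P6
  13='cb' goto b→14
  14='cbb' goto ·  ←P3
  15='ca' goto b→16
  16='cab' goto b→17
  17='cabb' goto ·  ←P4
  18='ba' goto ·  ←P5
  19='bb' goto ·  ←P7

Failure links (BFS by depth):
  n1('a'): parent n0 fail=0; on 'a' 0 → fail=0;  out ∅∪∅=∅
  n8('b'): parent n0 fail=0; on 'b' 0 → fail=0;  out ∅∪∅=∅
  n12('c'): parent n0 fail=0; on 'c' 0 → fail=0;  out {6}∪∅={6}
  n2('ab'): parent n1 fail=0; on 'b' 0 → fail=8;  out {0}∪∅={0}
  n3('ac'): parent n1 fail=0; on 'c' 0 → fail=12;  out ∅∪{6}={6}
  n9('bc'): parent n8 fail=0; on 'c' 0 → fail=12;  out ∅∪{6}={6}
  n13('cb'): parent n12 fail=0; on 'b' 0 → fail=8;  out ∅∪∅=∅
  n15('ca'): parent n12 fail=0; on 'a' 0 → fail=1;  out ∅∪∅=∅
  n18('ba'): parent n8 fail=0; on 'a' 0 → fail=1;  out {5}∪∅={5}
  n19('bb'): parent n8 fail=0; on 'b' 0 → fail=8;  out {7}∪∅={7}
  n4('aca'): parent n3 fail=12; on 'a' 12 → fail=15;  out ∅∪∅=∅
  n10('bcb'): parent n9 fail=12; on 'b' 12 → fail=13;  out ∅∪∅=∅
  n14('cbb'): parent n13 fail=8; on 'b' 8 → fail=19;  out {3}∪{7}={3,7}
  n16('cab'): parent n15 fail=1; on 'b' 1 → fail=2;  out ∅∪{0}={0}
  n5('acab'): parent n4 fail=15; on 'b' 15 → fail=16;  out ∅∪{0}={0}
  n11('bcbc'): parent n10 fail=13; on 'c' 13→8 → fail=9;  out {2}∪{6}={2,6}
  n17('cabb'): parent n16 fail=2; on 'b' 2→8 → fail=19;  out {4}∪{7}={4,7}
  n6('acabc'): parent n5 fail=16; on 'c' 16→2→8 → fail=9;  out ∅∪{6}={6}
  n7('acabca'): parent n6 fail=9; on 'a' 9→12 → fail=15;  out {1}∪∅={1}

Run:
pos 0 'b': at 8
pos 1 'b': at 19  emit P7@[0:1]
pos 2 'b': at 19 ·f  emit P7@[1:2]
pos 3 'c': at 9 ·f  emit P6@[3:3]
pos 4 'a': at 15 ·f
pos 5 'c': at 3 ·f  emit P6@[5:5]
pos 6 'a': at 4
pos 7 'b': at 5  emit P0@[6:7]
pos 8 'b': at 17 ·f  emit P4@[5:8],P7@[7:8]
pos 9 'c': at 9 ·f  emit P6@[9:9]
pos 10 'c': at 12 ·f  emit P6@[10:10]
pos 11 'a': at 15
pos 12 'c': at 3 ·f  emit P6@[12:12]
pos 13 'a': at 4
pos 14 'b': at 5  emit P0@[13:14]
pos 15 'c': at 6  emit P6@[15:15]
pos 16 'a': at 7  emit P1@[11:16]
pos 17 'b': at 16 ·f  emit P0@[16:17]
pos 18 'c': at 9 ·f  emit P6@[18:18]
pos 19 'c': at 12 ·f  emit P6@[19:19]
pos 20 'a': at 15
pos 21 'b': at 16  emit P0@[20:21]
pos 22 'b': at 17  emit P4@[19:22],P7@[21:22]
pos 23 'b': at 19 ·f  emit P7@[22:23]
pos 24 'c': at 9 ·f  emit P6@[24:24]
pos 25 'b': at 10
pos 26 'c': at 11  emit P2@[23:26],P6@[26:26]
pos 27 'a': at 15 ·f
pos 28 'b': at 16  emit P0@[27:28]
pos 29 'b': at 17  emit P4@[26:29],P7@[28:29]
pos 30 'b': at 19 ·f  emit P7@[29:30]
pos 31 'b': at 19 ·f  emit P7@[30:31]
pos 32 'c': at 9 ·f  emit P6@[32:32]
pos 33 'b': at 10
pos 34 'c': at 11  emit P2@[31:34],P6@[34:34]
pos 35 'c': at 12 ·f  emit P6@[35:35]
pos 36 'b': at 13
pos 37 'c': at 9 ·f  emit P6@[37:37]
pos 38 'b': at 10
pos 39 'c': at 11  emit P2@[36:39],P6@[39:39]
pos 40 'c': at 12 ·f  emit P6@[40:40]
pos 41 'b': at 13
pos 42 'b': at 14  emit P3@[40:42],P7@[41:42]
pos 43 'b': at 19 ·f  emit P7@[42:43]
pos 44 'b': at 19 ·f  emit P7@[43:44]
pos 45 'a': at 18 ·f  emit P5@[44:45]
pos 46 'a': at 1 ·f
pos 47 'a': at 1 ·f
pos 48 'b': at 2  emit P0@[47:48]
pos 49 'c': at 9 ·f  emit P6@[49:49]
pos 50 'a': at 15 ·f
pos 51 'a': at 1 ·f
pos 52 'b': at 2  emit P0@[51:52]
pos 53 'c': at 9 ·f  emit P6@[53:53]
pos 54 'a': at 15 ·f
pos 55 'a': at 1 ·f
pos 56 'b': at 2  emit P0@[55:56]
pos 57 'a': at 18 ·f  emit P5@[56:57]
pos 58 'b': at 2 ·f  emit P0@[57:58]
pos 59 'b': at 19 ·f  emit P7@[58:59]
pos 60 'b': at 19 ·f  emit P7@[59:60]
pos 61 'c': at 9 ·f  emit P6@[61:61]
pos 62 'b': at 10
pos 63 'c': at 11  emit P2@[60:63],P6@[63:63]
pos 64 'c': at 12 ·f  emit P6@[64:64]
pos 65 'a': at 15
pos 66 'b': at 16  emit P0@[65:66]
pos 67 'b': at 17  emit P4@[64:67],P7@[66:67]
pos 68 'c': at 9 ·f  emit P6@[68:68]

Result: [[1,7],[2,7],[3,6],[5,6],[7,0],[8,4],[8,7],[9,6],[10,6],[12,6],[14,0],[15,6],[16,1],[17,0],[18,6],[19,6],[21,0],[22,4],[22,7],[23,7],[24,6],[26,2],[26,6],[28,0],[29,4],[29,7],[30,7],[31,7],[32,6],[34,2],[34,6],[35,6],[37,6],[39,2],[39,6],[40,6],[42,3],[42,7],[43,7],[44,7],[45,5],[48,0],[49,6],[52,0],[53,6],[56,0],[57,5],[58,0],[59,7],[60,7],[61,6],[63,2],[63,6],[64,6],[66,0],[67,4],[67,7],[68,6]]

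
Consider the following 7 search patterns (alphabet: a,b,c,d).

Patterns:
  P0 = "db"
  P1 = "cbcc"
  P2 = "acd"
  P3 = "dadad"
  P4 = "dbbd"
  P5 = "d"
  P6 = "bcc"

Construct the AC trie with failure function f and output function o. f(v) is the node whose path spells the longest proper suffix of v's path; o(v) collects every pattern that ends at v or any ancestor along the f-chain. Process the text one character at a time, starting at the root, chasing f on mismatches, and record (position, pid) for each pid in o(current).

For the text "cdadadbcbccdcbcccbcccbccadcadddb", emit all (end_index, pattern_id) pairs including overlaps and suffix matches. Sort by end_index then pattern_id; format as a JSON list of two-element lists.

Build automaton:
Trie nodes:
  n0 'ε': a→7 b→16 c→3 d→1
  n1 'd': a→10 b→2  ←P5
  n2 'db': b→14  ←P0
  n3 'c': b→4
  n4 'cb': c→5
  n5 'cbc': c→6
  n6 'cbcc': ·  ←P1
  n7 'a': c→8
  n8 'ac': d→9
  n9 'acd': ·  ←P2
  n10 'da': d→11
  n11 'dad': a→12
  n12 'dada': d→13
  n13 'dadad': ·  ←P3
  n14 'dbb': d→15
  n15 'dbbd': ·  ←P4
  n16 'b': c→17
  n17 'bc': c→18
  n18 'bcc': ·  ←P6

Failure links (BFS by depth):
  n1('d'): parent n0 fail=0; on 'd' 0 → fail=0;  out {5}∪∅={5}
  n3('c'): parent n0 fail=0; on 'c' 0 → fail=0;  out ∅∪∅=∅
  n7('a'): parent n0 fail=0; on 'a' 0 → fail=0;  out ∅∪∅=∅
  n16('b'): parent n0 fail=0; on 'b' 0 → fail=0;  out ∅∪∅=∅
  n2('db'): parent n1 fail=0; on 'b' 0 → fail=16;  out {0}∪∅={0}
  n4('cb'): parent n3 fail=0; on 'b' 0 → fail=16;  out ∅∪∅=∅
  n8('ac'): parent n7 fail=0; on 'c' 0 → fail=3;  out ∅∪∅=∅
  n10('da'): parent n1 fail=0; on 'a' 0 → fail=7;  out ∅∪∅=∅
  n17('bc'): parent n16 fail=0; on 'c' 0 → fail=3;  out ∅∪∅=∅
  n5('cbc'): parent n4 fail=16; on 'c' 16 → fail=17;  out ∅∪∅=∅
  n9('acd'): parent n8 fail=3; on 'd' 3→0 → fail=1;  out {2}∪{5}={2,5}
  n11('dad'): parent n10 fail=7; on 'd' 7→0 → fail=1;  out ∅∪{5}={5}
  n14('dbb'): parent n2 fail=16; on 'b' 16→0 → fail=16;  out ∅∪∅=∅
  n18('bcc'): parent n17 fail=3; on 'c' 3→0 → fail=3;  out {6}∪∅={6}
  n6('cbcc'): parent n5 fail=17; on 'c' 17 → fail=18;  out {1}∪{6}={1,6}
  n12('dada'): parent n11 fail=1; on 'a' 1 → fail=10;  out ∅∪∅=∅
  n15('dbbd'): parent n14 fail=16; on 'd' 16→0 → fail=1;  out {4}∪{5}={4,5}
  n13('dadad'): parent n12 fail=10; on 'd' 10 → fail=11;  out {3}∪{5}={3,5}

Run:
pos 0 'c': at 3
pos 1 'd': at 1 (via fail)  ** P5@[1:1]
pos 2 'a': at 10
pos 3 'd': at 11  ** P5@[3:3]
pos 4 'a': at 12
pos 5 'd': at 13  ** P3@[1:5],P5@[5:5]
pos 6 'b': at 2 (via fail)  ** P0@[5:6]
pos 7 'c': at 17 (via fail)
pos 8 'b': at 4 (via fail)
pos 9 'c': at 5
pos 10 'c': at 6  ** P1@[7:10],P6@[8:10]
pos 11 'd': at 1 (via fail)  ** P5@[11:11]
pos 12 'c': at 3 (via fail)
pos 13 'b': at 4
pos 14 'c': at 5
pos 15 'c': at 6  ** P1@[12:15],P6@[13:15]
pos 16 'c': at 3 (via fail)
pos 17 'b': at 4
pos 18 'c': at 5
pos 19 'c': at 6  ** P1@[16:19],P6@[17:19]
pos 20 'c': at 3 (via fail)
pos 21 'b': at 4
pos 22 'c': at 5
pos 23 'c': at 6  ** P1@[20:23],P6@[21:23]
pos 24 'a': at 7 (via fail)
pos 25 'd': at 1 (via fail)  ** P5@[25:25]
pos 26 'c': at 3 (via fail)
pos 27 'a': at 7 (via fail)
pos 28 'd': at 1 (via fail)  ** P5@[28:28]
pos 29 'd': at 1 (via fail)  ** P5@[29:29]
pos 30 'd': at 1 (via fail)  ** P5@[30:30]
pos 31 'b': at 2  ** P0@[30:31]

Result: [[1,5],[3,5],[5,3],[5,5],[6,0],[10,1],[10,6],[11,5],[15,1],[15,6],[19,1],[19,6],[23,1],[23,6],[25,5],[28,5],[29,5],[30,5],[31,0]]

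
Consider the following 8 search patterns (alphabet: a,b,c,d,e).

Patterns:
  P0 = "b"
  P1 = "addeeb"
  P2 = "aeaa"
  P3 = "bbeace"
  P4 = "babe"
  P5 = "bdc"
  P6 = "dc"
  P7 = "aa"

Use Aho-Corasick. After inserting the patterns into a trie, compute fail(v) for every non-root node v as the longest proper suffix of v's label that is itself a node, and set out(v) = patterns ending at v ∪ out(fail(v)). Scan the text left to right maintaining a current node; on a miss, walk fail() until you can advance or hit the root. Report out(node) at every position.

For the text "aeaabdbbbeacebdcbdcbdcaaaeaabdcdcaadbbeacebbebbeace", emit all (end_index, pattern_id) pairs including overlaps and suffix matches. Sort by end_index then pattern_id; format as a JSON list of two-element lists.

Build automaton:
Trie nodes:
  0='ε' goto a→2 b→1 d→21
  1='b' goto a→16 b→11 d→19  [P0 ends]
  2='a' goto a→23 d→3 e→8
  3='ad' goto d→4
  4='add' goto e→5
  5='adde' goto e→6
  6='addee' goto b→7
  7='addeeb' goto ·  [P1 ends]
  8='ae' goto a→9
  9='aea' goto a→10
  10='aeaa' goto ·  [P2 ends]
  11='bb' goto e→12
  12='bbe' goto a→13
  13='bbea' goto c→14
  14='bbeac' goto e→15
  15='bbeace' goto ·  [P3 ends]
  16='ba' goto b→17
  17='bab' goto e→18
  18='babe' goto ·  [P4 ends]
  19='bd' goto c→20
  20='bdc' goto ·  [P5 ends]
  21='d' goto c→22
  22='dc' goto ·  [P6 ends]
  23='aa' goto ·  [P7 ends]

BFS fail/out derivation:
  fail(1) 'b': from fail(0)=0 chase 'b': 0 ⇒ 0;  out={0}∪out(0)={0}
  fail(2) 'a': from fail(0)=0 chase 'a': 0 ⇒ 0;  out=∅∪out(0)=∅
  fail(21) 'd': from fail(0)=0 chase 'd': 0 ⇒ 0;  out=∅∪out(0)=∅
  fail(3) 'ad': from fail(2)=0 chase 'd': 0 ⇒ 21;  out=∅∪out(21)=∅
  fail(8) 'ae': from fail(2)=0 chase 'e': 0 ⇒ 0;  out=∅∪out(0)=∅
  fail(11) 'bb': from fail(1)=0 chase 'b': 0 ⇒ 1;  out=∅∪out(1)={0}
  fail(16) 'ba': from fail(1)=0 chase 'a': 0 ⇒ 2;  out=∅∪out(2)=∅
  fail(19) 'bd': from fail(1)=0 chase 'd': 0 ⇒ 21;  out=∅∪out(21)=∅
  fail(22) 'dc': from fail(21)=0 chase 'c': 0 ⇒ 0;  out={6}∪out(0)={6}
  fail(23) 'aa': from fail(2)=0 chase 'a': 0 ⇒ 2;  out={7}∪out(2)={7}
  fail(4) 'add': from fail(3)=21 chase 'd': 21→0 ⇒ 21;  out=∅∪out(21)=∅
  fail(9) 'aea': from fail(8)=0 chase 'a': 0 ⇒ 2;  out=∅∪out(2)=∅
  fail(12) 'bbe': from fail(11)=1 chase 'e': 1→0 ⇒ 0;  out=∅∪out(0)=∅
  fail(17) 'bab': from fail(16)=2 chase 'b': 2→0 ⇒ 1;  out=∅∪out(1)={0}
  fail(20) 'bdc': from fail(19)=21 chase 'c': 21 ⇒ 22;  out={5}∪out(22)={5,6}
  fail(5) 'adde': from fail(4)=21 chase 'e': 21→0 ⇒ 0;  out=∅∪out(0)=∅
  fail(10) 'aeaa': from fail(9)=2 chase 'a': 2 ⇒ 23;  out={2}∪out(23)={2,7}
  fail(13) 'bbea': from fail(12)=0 chase 'a': 0 ⇒ 2;  out=∅∪out(2)=∅
  fail(18) 'babe': from fail(17)=1 chase 'e': 1→0 ⇒ 0;  out={4}∪out(0)={4}
  fail(6) 'addee': from fail(5)=0 chase 'e': 0 ⇒ 0;  out=∅∪out(0)=∅
  fail(14) 'bbeac': from fail(13)=2 chase 'c': 2→0 ⇒ 0;  out=∅∪out(0)=∅
  fail(7) 'addeeb': from fail(6)=0 chase 'b': 0 ⇒ 1;  out={1}∪out(1)={0,1}
  fail(15) 'bbeace': from fail(14)=0 chase 'e': 0 ⇒ 0;  out={3}∪out(0)={3}

Run:
pos 0 'a': at 2
pos 1 'e': at 8
pos 2 'a': at 9
pos 3 'a': at 10  emit P2@[0:3],P7@[2:3]
pos 4 'b': at 1 ·f  emit P0@[4:4]
pos 5 'd': at 19
pos 6 'b': at 1 ·f  emit P0@[6:6]
pos 7 'b': at 11  emit P0@[7:7]
pos 8 'b': at 11 ·f  emit P0@[8:8]
pos 9 'e': at 12
pos 10 'a': at 13
pos 11 'c': at 14
pos 12 'e': at 15  emit P3@[7:12]
pos 13 'b': at 1 ·f  emit P0@[13:13]
pos 14 'd': at 19
pos 15 'c': at 20  emit P5@[13:15],P6@[14:15]
pos 16 'b': at 1 ·f  emit P0@[16:16]
pos 17 'd': at 19
pos 18 'c': at 20  emit P5@[16:18],P6@[17:18]
pos 19 'b': at 1 ·f  emit P0@[19:19]
pos 20 'd': at 19
pos 21 'c': at 20  emit P5@[19:21],P6@[20:21]
pos 22 'a': at 2 ·f
pos 23 'a': at 23  emit P7@[22:23]
pos 24 'a': at 23 ·f  emit P7@[23:24]
pos 25 'e': at 8 ·f
pos 26 'a': at 9
pos 27 'a': at 10  emit P2@[24:27],P7@[26:27]
pos 28 'b': at 1 ·f  emit P0@[28:28]
pos 29 'd': at 19
pos 30 'c': at 20  emit P5@[28:30],P6@[29:30]
pos 31 'd': at 21 ·f
pos 32 'c': at 22  emit P6@[31:32]
pos 33 'a': at 2 ·f
pos 34 'a': at 23  emit P7@[33:34]
pos 35 'd': at 3 ·f
pos 36 'b': at 1 ·f  emit P0@[36:36]
pos 37 'b': at 11  emit P0@[37:37]
pos 38 'e': at 12
pos 39 'a': at 13
pos 40 'c': at 14
pos 41 'e': at 15  emit P3@[36:41]
pos 42 'b': at 1 ·f  emit P0@[42:42]
pos 43 'b': at 11  emit P0@[43:43]
pos 44 'e': at 12
pos 45 'b': at 1 ·f  emit P0@[45:45]
pos 46 'b': at 11  emit P0@[46:46]
pos 47 'e': at 12
pos 48 'a': at 13
pos 49 'c': at 14
pos 50 'e': at 15  emit P3@[45:50]

Matches: [[3,2],[3,7],[4,0],[6,0],[7,0],[8,0],[12,3],[13,0],[15,5],[15,6],[16,0],[18,5],[18,6],[19,0],[21,5],[21,6],[23,7],[24,7],[27,2],[27,7],[28,0],[30,5],[30,6],[32,6],[34,7],[36,0],[37,0],[41,3],[42,0],[43,0],[45,0],[46,0],[50,3]]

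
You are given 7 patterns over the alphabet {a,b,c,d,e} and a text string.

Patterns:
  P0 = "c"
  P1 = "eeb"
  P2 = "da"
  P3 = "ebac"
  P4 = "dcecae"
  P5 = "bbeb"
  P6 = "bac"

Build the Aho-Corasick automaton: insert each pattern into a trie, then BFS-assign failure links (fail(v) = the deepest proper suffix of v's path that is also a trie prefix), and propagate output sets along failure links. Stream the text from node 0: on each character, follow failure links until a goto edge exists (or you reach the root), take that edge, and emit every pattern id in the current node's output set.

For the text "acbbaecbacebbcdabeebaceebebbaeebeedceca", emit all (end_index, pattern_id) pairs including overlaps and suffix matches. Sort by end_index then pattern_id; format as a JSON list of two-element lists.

Construct AC machine:
Trie nodes:
  0='ε' goto b→15 c→1 d→5 e→2
  1='c' goto ·  [P0 ends]
  2='e' goto b→7 e→3
  3='ee' goto b→4
  4='eeb' goto ·  [P1 ends]
  5='d' goto a→6 c→10
  6='da' goto ·  [P2 ends]
  7='eb' goto a→8
  8='eba' goto c→9
  9='ebac' goto ·  [P3 ends]
  10='dc' goto e→11
  11='dce' goto c→12
  12='dcec' goto a→13
  13='dceca' goto e→14
  14='dcecae' goto ·  [P4 ends]
  15='b' goto a→19 b→16
  16='bb' goto e→17
  17='bbe' goto b→18
  18='bbeb' goto ·  [P5 ends]
  19='ba' goto c→20
  20='bac' goto ·  [P6 ends]

Failure links (BFS by depth):
  fail(1) 'c': from fail(0)=0 chase 'c': 0 ⇒ 0;  out={0}∪out(0)={0}
  fail(2) 'e': from fail(0)=0 chase 'e': 0 ⇒ 0;  out=∅∪out(0)=∅
  fail(5) 'd': from fail(0)=0 chase 'd': 0 ⇒ 0;  out=∅∪out(0)=∅
  fail(15) 'b': from fail(0)=0 chase 'b': 0 ⇒ 0;  out=∅∪out(0)=∅
  fail(3) 'ee': from fail(2)=0 chase 'e': 0 ⇒ 2;  out=∅∪out(2)=∅
  fail(6) 'da': from fail(5)=0 chase 'a': 0 ⇒ 0;  out={2}∪out(0)={2}
  fail(7) 'eb': from fail(2)=0 chase 'b': 0 ⇒ 15;  out=∅∪out(15)=∅
  fail(10) 'dc': from fail(5)=0 chase 'c': 0 ⇒ 1;  out=∅∪out(1)={0}
  fail(16) 'bb': from fail(15)=0 chase 'b': 0 ⇒ 15;  out=∅∪out(15)=∅
  fail(19) 'ba': from fail(15)=0 chase 'a': 0 ⇒ 0;  out=∅∪out(0)=∅
  fail(4) 'eeb': from fail(3)=2 chase 'b': 2 ⇒ 7;  out={1}∪out(7)={1}
  fail(8) 'eba': from fail(7)=15 chase 'a': 15 ⇒ 19;  out=∅∪out(19)=∅
  fail(11) 'dce': from fail(10)=1 chase 'e': 1→0 ⇒ 2;  out=∅∪out(2)=∅
  fail(17) 'bbe': from fail(16)=15 chase 'e': 15→0 ⇒ 2;  out=∅∪out(2)=∅
  fail(20) 'bac': from fail(19)=0 chase 'c': 0 ⇒ 1;  out={6}∪out(1)={0,6}
  fail(9) 'ebac': from fail(8)=19 chase 'c': 19 ⇒ 20;  out={3}∪out(20)={0,3,6}
  fail(12) 'dcec': from fail(11)=2 chase 'c': 2→0 ⇒ 1;  out=∅∪out(1)={0}
  fail(18) 'bbeb': from fail(17)=2 chase 'b': 2 ⇒ 7;  out={5}∪out(7)={5}
  fail(13) 'dceca': from fail(12)=1 chase 'a': 1→0 ⇒ 0;  out=∅∪out(0)=∅
  fail(14) 'dcecae': from fail(13)=0 chase 'e': 0 ⇒ 2;  out={4}∪out(2)={4}

Run:
[0] read 'a'  n0⇒n0
[1] read 'c'  n0⇒n1  emit P0@[1:1]
[2] read 'b'  n1⇒n15 ·f
[3] read 'b'  n15⇒n16
[4] read 'a'  n16⇒n19 ·f
[5] read 'e'  n19⇒n2 ·f
[6] read 'c'  n2⇒n1 ·f  emit P0@[6:6]
[7] read 'b'  n1⇒n15 ·f
[8] read 'a'  n15⇒n19
[9] read 'c'  n19⇒n20  emit P0@[9:9],P6@[7:9]
[10] read 'e'  n20⇒n2 ·f
[11] read 'b'  n2⇒n7
[12] read 'b'  n7⇒n16 ·f
[13] read 'c'  n16⇒n1 ·f  emit P0@[13:13]
[14] read 'd'  n1⇒n5 ·f
[15] read 'a'  n5⇒n6  emit P2@[14:15]
[16] read 'b'  n6⇒n15 ·f
[17] read 'e'  n15⇒n2 ·f
[18] read 'e'  n2⇒n3
[19] read 'b'  n3⇒n4  emit P1@[17:19]
[20] read 'a'  n4⇒n8 ·f
[21] read 'c'  n8⇒n9  emit P0@[21:21],P3@[18:21],P6@[19:21]
[22] read 'e'  n9⇒n2 ·f
[23] read 'e'  n2⇒n3
[24] read 'b'  n3⇒n4  emit P1@[22:24]
[25] read 'e'  n4⇒n2 ·f
[26] read 'b'  n2⇒n7
[27] read 'b'  n7⇒n16 ·f
[28] read 'a'  n16⇒n19 ·f
[29] read 'e'  n19⇒n2 ·f
[30] read 'e'  n2⇒n3
[31] read 'b'  n3⇒n4  emit P1@[29:31]
[32] read 'e'  n4⇒n2 ·f
[33] read 'e'  n2⇒n3
[34] read 'd'  n3⇒n5 ·f
[35] read 'c'  n5⇒n10  emit P0@[35:35]
[36] read 'e'  n10⇒n11
[37] read 'c'  n11⇒n12  emit P0@[37:37]
[38] read 'a'  n12⇒n13

All matches (sorted): [[1,0],[6,0],[9,0],[9,6],[13,0],[15,2],[19,1],[21,0],[21,3],[21,6],[24,1],[31,1],[35,0],[37,0]]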